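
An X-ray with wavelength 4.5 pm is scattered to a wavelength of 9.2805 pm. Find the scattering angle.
166.00°

First find the wavelength shift:
Δλ = λ' - λ = 9.2805 - 4.5 = 4.7805 pm

Using Δλ = λ_C(1 - cos θ), with λ_C = h/(m_e·c) ≈ 2.42631024 pm:
cos θ = 1 - Δλ/λ_C
cos θ = 1 - 4.7805/2.42631024
cos θ = -0.970276

θ = arccos(-0.970276)
θ = 166.00°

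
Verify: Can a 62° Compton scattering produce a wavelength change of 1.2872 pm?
Yes, consistent

Calculate the expected shift for θ = 62°:

Δλ_expected = λ_C(1 - cos(62°))
Δλ_expected = 2.4263 × (1 - cos(62°))
Δλ_expected = 2.4263 × 0.5305
Δλ_expected = 1.2872 pm

Given shift: 1.2872 pm
Expected shift: 1.2872 pm
Difference: 0.0000 pm

The values match. This is consistent with Compton scattering at the stated angle.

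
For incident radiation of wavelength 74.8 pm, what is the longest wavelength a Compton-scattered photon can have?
79.6526 pm (at θ = 180°)

The Compton shift is Δλ = λ_C(1 − cos θ).

Since cos θ ranges from −1 to 1, the factor (1 − cos θ) ranges from 0 to 2; the maximum shift occurs at θ = 180° (backscattering):
Δλ_max = 2λ_C = 2 × 2.4263 pm = 4.8526 pm

Maximum scattered wavelength:
λ'_max = λ₀ + Δλ_max = 74.8 + 4.8526 = 79.6526 pm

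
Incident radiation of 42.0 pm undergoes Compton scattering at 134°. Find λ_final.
46.1118 pm

Using the Compton scattering formula:
λ' = λ + Δλ = λ + λ_C(1 - cos θ)

Given:
- Initial wavelength λ = 42.0 pm
- Scattering angle θ = 134°
- Compton wavelength λ_C ≈ 2.4263 pm

Calculate the shift:
Δλ = 2.4263 × (1 - cos(134°))
Δλ = 2.4263 × 1.6947
Δλ = 4.1118 pm

Final wavelength:
λ' = 42.0 + 4.1118 = 46.1118 pm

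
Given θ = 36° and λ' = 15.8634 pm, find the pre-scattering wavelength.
15.4000 pm

From λ' = λ + Δλ, we have λ = λ' - Δλ

First calculate the Compton shift:
Δλ = λ_C(1 - cos θ)
Δλ = 2.4263 × (1 - cos(36°))
Δλ = 2.4263 × 0.1910
Δλ = 0.4634 pm

Initial wavelength:
λ = λ' - Δλ
λ = 15.8634 - 0.4634
λ = 15.4000 pm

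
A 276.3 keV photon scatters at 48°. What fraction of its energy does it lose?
0.1518 (or 15.18%)

Calculate initial and final photon energies:

Initial: E₀ = 276.3 keV → λ₀ = 4.4873 pm
Compton shift: Δλ = 0.8028 pm
Final wavelength: λ' = 5.2901 pm
Final energy: E' = 234.3704 keV

Fractional energy loss:
(E₀ - E')/E₀ = (276.3000 - 234.3704)/276.3000
= 41.9296/276.3000
= 0.1518
= 15.18%

(Intermediate values are shown rounded; full precision is carried through to the final answer.)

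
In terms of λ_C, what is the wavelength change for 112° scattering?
1.3746 λ_C

The Compton shift formula is:
Δλ = λ_C(1 - cos θ)

Dividing both sides by λ_C:
Δλ/λ_C = 1 - cos θ

For θ = 112°:
Δλ/λ_C = 1 - cos(112°)
Δλ/λ_C = 1 - -0.3746
Δλ/λ_C = 1.3746

This means the shift is 1.3746 × λ_C = 3.3352 pm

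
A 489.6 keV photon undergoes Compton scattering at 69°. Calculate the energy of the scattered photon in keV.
303.2025 keV

First convert energy to wavelength:
λ = hc/E, with hc ≈ 1239.842 keV·pm (i.e. 1239.842 eV·nm)

For E = 489.6 keV = 489600 eV:
λ = 1239.842 keV·pm / 489.6 keV
λ = 2.5324 pm

Calculate the Compton shift:
Δλ = λ_C(1 - cos(69°)) = 2.4263 × 0.6416
Δλ = 1.5568 pm

Final wavelength:
λ' = 2.5324 + 1.5568 = 4.0892 pm

Final energy:
E' = hc/λ' = 1239.842 / 4.0892 = 303.2025 keV

(Intermediate values are shown rounded; full precision is carried through to the final answer.)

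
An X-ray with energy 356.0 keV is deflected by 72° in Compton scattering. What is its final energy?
240.3148 keV

First convert energy to wavelength:
λ = hc/E, with hc ≈ 1239.842 keV·pm (i.e. 1239.842 eV·nm)

For E = 356.0 keV = 356000 eV:
λ = 1239.842 keV·pm / 356.0 keV
λ = 3.4827 pm

Calculate the Compton shift:
Δλ = λ_C(1 - cos(72°)) = 2.4263 × 0.6910
Δλ = 1.6765 pm

Final wavelength:
λ' = 3.4827 + 1.6765 = 5.1592 pm

Final energy:
E' = hc/λ' = 1239.842 / 5.1592 = 240.3148 keV

(Intermediate values are shown rounded; full precision is carried through to the final answer.)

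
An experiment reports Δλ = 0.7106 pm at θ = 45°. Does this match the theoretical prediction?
Yes, consistent

Calculate the expected shift for θ = 45°:

Δλ_expected = λ_C(1 - cos(45°))
Δλ_expected = 2.4263 × (1 - cos(45°))
Δλ_expected = 2.4263 × 0.2929
Δλ_expected = 0.7106 pm

Given shift: 0.7106 pm
Expected shift: 0.7106 pm
Difference: 0.0000 pm

The values match. This is consistent with Compton scattering at the stated angle.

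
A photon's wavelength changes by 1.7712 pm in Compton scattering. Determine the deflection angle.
74.34°

From the Compton formula Δλ = λ_C(1 - cos θ), we can solve for θ:

cos θ = 1 - Δλ/λ_C

Given:
- Δλ = 1.7712 pm
- λ_C = h/(m_e·c) ≈ 2.42631024 pm

cos θ = 1 - 1.7712/2.42631024
cos θ = 1 - 0.729997
cos θ = 0.270003

θ = arccos(0.270003)
θ = 74.34°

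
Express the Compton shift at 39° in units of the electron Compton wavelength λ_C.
0.2229 λ_C

The Compton shift formula is:
Δλ = λ_C(1 - cos θ)

Dividing both sides by λ_C:
Δλ/λ_C = 1 - cos θ

For θ = 39°:
Δλ/λ_C = 1 - cos(39°)
Δλ/λ_C = 1 - 0.7771
Δλ/λ_C = 0.2229

This means the shift is 0.2229 × λ_C = 0.5407 pm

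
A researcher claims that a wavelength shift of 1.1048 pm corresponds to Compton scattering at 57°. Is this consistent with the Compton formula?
Yes, consistent

Calculate the expected shift for θ = 57°:

Δλ_expected = λ_C(1 - cos(57°))
Δλ_expected = 2.4263 × (1 - cos(57°))
Δλ_expected = 2.4263 × 0.4554
Δλ_expected = 1.1048 pm

Given shift: 1.1048 pm
Expected shift: 1.1048 pm
Difference: 0.0000 pm

The values match. This is consistent with Compton scattering at the stated angle.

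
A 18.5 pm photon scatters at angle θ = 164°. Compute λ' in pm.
23.2586 pm

Using the Compton scattering formula:
λ' = λ + Δλ = λ + λ_C(1 - cos θ)

Given:
- Initial wavelength λ = 18.5 pm
- Scattering angle θ = 164°
- Compton wavelength λ_C ≈ 2.4263 pm

Calculate the shift:
Δλ = 2.4263 × (1 - cos(164°))
Δλ = 2.4263 × 1.9613
Δλ = 4.7586 pm

Final wavelength:
λ' = 18.5 + 4.7586 = 23.2586 pm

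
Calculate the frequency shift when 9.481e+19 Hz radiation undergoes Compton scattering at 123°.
5.142e+19 Hz (decrease)

Convert frequency to wavelength (c = 299792458 m/s):
λ₀ = c/f₀ = 299792458/9.481e+19 = 3.1620342e-12 m = 3.1620 pm

Calculate Compton shift:
Δλ = λ_C(1 - cos(123°)) = 3.7478 pm

Final wavelength:
λ' = λ₀ + Δλ = 3.1620 + 3.7478 = 6.9098 pm

Final frequency:
f' = c/λ' = 299792458/6.9098077e-12 = 4.3386513e+19 Hz

Frequency shift (decrease):
Δf = f₀ - f' = 9.481e+19 - 4.3386513e+19 = 5.142e+19 Hz

(Intermediate values are shown rounded; full precision is carried through to the final answer.)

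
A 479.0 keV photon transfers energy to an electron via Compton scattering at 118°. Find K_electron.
277.5239 keV

By energy conservation: K_e = E_initial - E_final

First find the scattered photon energy:
Initial wavelength: λ = hc/E = 2.5884 pm
Compton shift: Δλ = λ_C(1 - cos(118°)) = 3.5654 pm
Final wavelength: λ' = 2.5884 + 3.5654 = 6.1538 pm
Final photon energy: E' = hc/λ' = 201.4761 keV

Electron kinetic energy:
K_e = E - E' = 479.0000 - 201.4761 = 277.5239 keV

(Intermediate values are shown rounded; full precision is carried through to the final answer.)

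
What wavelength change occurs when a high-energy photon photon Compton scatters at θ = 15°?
0.0827 pm

Using the Compton scattering formula:
Δλ = λ_C(1 - cos θ)

where λ_C = h/(m_e·c) ≈ 2.4263 pm is the Compton wavelength of an electron.

For θ = 15°:
cos(15°) = 0.9659
1 - cos(15°) = 0.0341

Δλ = 2.4263 × 0.0341
Δλ = 0.0827 pm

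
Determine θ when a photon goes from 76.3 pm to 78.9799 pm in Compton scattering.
96.00°

First find the wavelength shift:
Δλ = λ' - λ = 78.9799 - 76.3 = 2.6799 pm

Using Δλ = λ_C(1 - cos θ), with λ_C = h/(m_e·c) ≈ 2.42631024 pm:
cos θ = 1 - Δλ/λ_C
cos θ = 1 - 2.6799/2.42631024
cos θ = -0.104517

θ = arccos(-0.104517)
θ = 96.00°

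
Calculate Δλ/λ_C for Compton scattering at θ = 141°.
1.7771 λ_C

The Compton shift formula is:
Δλ = λ_C(1 - cos θ)

Dividing both sides by λ_C:
Δλ/λ_C = 1 - cos θ

For θ = 141°:
Δλ/λ_C = 1 - cos(141°)
Δλ/λ_C = 1 - -0.7771
Δλ/λ_C = 1.7771

This means the shift is 1.7771 × λ_C = 4.3119 pm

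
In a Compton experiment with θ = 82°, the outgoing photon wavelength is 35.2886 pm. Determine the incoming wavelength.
33.2000 pm

From λ' = λ + Δλ, we have λ = λ' - Δλ

First calculate the Compton shift:
Δλ = λ_C(1 - cos θ)
Δλ = 2.4263 × (1 - cos(82°))
Δλ = 2.4263 × 0.8608
Δλ = 2.0886 pm

Initial wavelength:
λ = λ' - Δλ
λ = 35.2886 - 2.0886
λ = 33.2000 pm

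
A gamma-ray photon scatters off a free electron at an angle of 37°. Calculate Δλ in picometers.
0.4886 pm

Using the Compton scattering formula:
Δλ = λ_C(1 - cos θ)

where λ_C = h/(m_e·c) ≈ 2.4263 pm is the Compton wavelength of an electron.

For θ = 37°:
cos(37°) = 0.7986
1 - cos(37°) = 0.2014

Δλ = 2.4263 × 0.2014
Δλ = 0.4886 pm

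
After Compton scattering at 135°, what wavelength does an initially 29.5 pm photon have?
33.6420 pm

Using the Compton formula: λ' = λ + λ_C(1 − cos θ)

For θ = 135°, cos θ = -√2/2 (exact) ≈ -0.7071, so:
1 − cos 135° = 1 − (-√2/2) ≈ 1.7071

Δλ = λ_C × 1.7071 = 2.4263 × 1.7071 = 4.1420 pm

λ' = 29.5 + 4.1420 = 33.6420 pm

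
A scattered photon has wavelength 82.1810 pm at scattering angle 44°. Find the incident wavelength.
81.5000 pm

From λ' = λ + Δλ, we have λ = λ' - Δλ

First calculate the Compton shift:
Δλ = λ_C(1 - cos θ)
Δλ = 2.4263 × (1 - cos(44°))
Δλ = 2.4263 × 0.2807
Δλ = 0.6810 pm

Initial wavelength:
λ = λ' - Δλ
λ = 82.1810 - 0.6810
λ = 81.5000 pm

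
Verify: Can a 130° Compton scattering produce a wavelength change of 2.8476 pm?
No, inconsistent

Calculate the expected shift for θ = 130°:

Δλ_expected = λ_C(1 - cos(130°))
Δλ_expected = 2.4263 × (1 - cos(130°))
Δλ_expected = 2.4263 × 1.6428
Δλ_expected = 3.9859 pm

Given shift: 2.8476 pm
Expected shift: 3.9859 pm
Difference: 1.1383 pm

The values do not match. The given shift corresponds to θ ≈ 100.0°, not 130°.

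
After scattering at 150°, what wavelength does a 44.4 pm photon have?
48.9276 pm

Using the Compton scattering formula:
λ' = λ + Δλ = λ + λ_C(1 - cos θ)

Given:
- Initial wavelength λ = 44.4 pm
- Scattering angle θ = 150°
- Compton wavelength λ_C ≈ 2.4263 pm

Calculate the shift:
Δλ = 2.4263 × (1 - cos(150°))
Δλ = 2.4263 × 1.8660
Δλ = 4.5276 pm

Final wavelength:
λ' = 44.4 + 4.5276 = 48.9276 pm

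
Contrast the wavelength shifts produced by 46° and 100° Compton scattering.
100° produces the larger shift by a factor of 3.844

Calculate both shifts using Δλ = λ_C(1 - cos θ):

For θ₁ = 46°:
Δλ₁ = 2.4263 × (1 - cos(46°))
Δλ₁ = 2.4263 × 0.3053
Δλ₁ = 0.7409 pm

For θ₂ = 100°:
Δλ₂ = 2.4263 × (1 - cos(100°))
Δλ₂ = 2.4263 × 1.1736
Δλ₂ = 2.8476 pm

The 100° angle produces the larger shift.
Ratio: 2.8476/0.7409 = 3.844

(Intermediate values are shown rounded; full precision is carried through to the final answer.)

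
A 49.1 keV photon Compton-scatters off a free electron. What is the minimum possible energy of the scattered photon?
41.1853 keV (at θ = 180°)

The scattered photon has minimum energy when its wavelength is maximum, i.e., when the Compton shift Δλ = λ_C(1 − cos θ) is maximum. This occurs at θ = 180° (backscattering), giving Δλ_max = 2λ_C = 4.8526 pm.

Initial wavelength: λ₀ = hc/E₀ = 25.2514 pm
Maximum final wavelength: λ'_max = λ₀ + 2λ_C = 25.2514 + 4.8526 = 30.1040 pm
Minimum final energy: E'_min = hc/λ'_max = 41.1853 keV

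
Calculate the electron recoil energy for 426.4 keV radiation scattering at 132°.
248.1984 keV

By energy conservation: K_e = E_initial - E_final

First find the scattered photon energy:
Initial wavelength: λ = hc/E = 2.9077 pm
Compton shift: Δλ = λ_C(1 - cos(132°)) = 4.0498 pm
Final wavelength: λ' = 2.9077 + 4.0498 = 6.9575 pm
Final photon energy: E' = hc/λ' = 178.2016 keV

Electron kinetic energy:
K_e = E - E' = 426.4000 - 178.2016 = 248.1984 keV

(Intermediate values are shown rounded; full precision is carried through to the final answer.)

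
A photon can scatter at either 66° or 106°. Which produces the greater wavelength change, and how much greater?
106° produces the larger shift by a factor of 2.150

Calculate both shifts using Δλ = λ_C(1 - cos θ):

For θ₁ = 66°:
Δλ₁ = 2.4263 × (1 - cos(66°))
Δλ₁ = 2.4263 × 0.5933
Δλ₁ = 1.4394 pm

For θ₂ = 106°:
Δλ₂ = 2.4263 × (1 - cos(106°))
Δλ₂ = 2.4263 × 1.2756
Δλ₂ = 3.0951 pm

The 106° angle produces the larger shift.
Ratio: 3.0951/1.4394 = 2.150

(Intermediate values are shown rounded; full precision is carried through to the final answer.)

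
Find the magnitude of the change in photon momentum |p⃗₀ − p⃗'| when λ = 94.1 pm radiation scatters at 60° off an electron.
6.9971e-24 kg·m/s

Photon momentum magnitude is p = h/λ.

Initial momentum:
p₀ = h/λ = 6.6261e-34/9.4100e-11 = 7.0415e-24 kg·m/s

After scattering:
λ' = λ + Δλ = 94.1 + 1.2132 = 95.3132 pm
p' = h/λ' = 6.6261e-34/9.5313e-11 = 6.9519e-24 kg·m/s

Momentum is a vector; the scattered photon's direction makes angle θ = 60° with the incident direction. The magnitude of the vector change Δp⃗ = p⃗₀ − p⃗' is found from the law of cosines:
|Δp⃗|² = p₀² + p'² − 2p₀p'cos θ
|Δp⃗|² = (7.0415e-24)² + (6.9519e-24)² − 2·7.0415e-24·6.9519e-24·cos(60°)
|Δp⃗| = 6.9971e-24 kg·m/s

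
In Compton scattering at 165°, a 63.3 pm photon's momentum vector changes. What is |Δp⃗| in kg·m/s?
2.0029e-23 kg·m/s

Photon momentum magnitude is p = h/λ.

Initial momentum:
p₀ = h/λ = 6.6261e-34/6.3300e-11 = 1.0468e-23 kg·m/s

After scattering:
λ' = λ + Δλ = 63.3 + 4.7699 = 68.0699 pm
p' = h/λ' = 6.6261e-34/6.8070e-11 = 9.7342e-24 kg·m/s

Momentum is a vector; the scattered photon's direction makes angle θ = 165° with the incident direction. The magnitude of the vector change Δp⃗ = p⃗₀ − p⃗' is found from the law of cosines:
|Δp⃗|² = p₀² + p'² − 2p₀p'cos θ
|Δp⃗|² = (1.0468e-23)² + (9.7342e-24)² − 2·1.0468e-23·9.7342e-24·cos(165°)
|Δp⃗| = 2.0029e-23 kg·m/s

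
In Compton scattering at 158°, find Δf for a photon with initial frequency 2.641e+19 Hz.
7.705e+18 Hz (decrease)

Convert frequency to wavelength (c = 299792458 m/s):
λ₀ = c/f₀ = 299792458/2.641e+19 = 1.1351475e-11 m = 11.3515 pm

Calculate Compton shift:
Δλ = λ_C(1 - cos(158°)) = 4.6759 pm

Final wavelength:
λ' = λ₀ + Δλ = 11.3515 + 4.6759 = 16.0274 pm

Final frequency:
f' = c/λ' = 299792458/1.6027421e-11 = 1.8704972e+19 Hz

Frequency shift (decrease):
Δf = f₀ - f' = 2.641e+19 - 1.8704972e+19 = 7.705e+18 Hz

(Intermediate values are shown rounded; full precision is carried through to the final answer.)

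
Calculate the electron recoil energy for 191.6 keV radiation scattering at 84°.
48.1609 keV

By energy conservation: K_e = E_initial - E_final

First find the scattered photon energy:
Initial wavelength: λ = hc/E = 6.4710 pm
Compton shift: Δλ = λ_C(1 - cos(84°)) = 2.1727 pm
Final wavelength: λ' = 6.4710 + 2.1727 = 8.6437 pm
Final photon energy: E' = hc/λ' = 143.4391 keV

Electron kinetic energy:
K_e = E - E' = 191.6000 - 143.4391 = 48.1609 keV

(Intermediate values are shown rounded; full precision is carried through to the final answer.)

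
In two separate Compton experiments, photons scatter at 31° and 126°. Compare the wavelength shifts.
126° produces the larger shift by a factor of 11.116

Calculate both shifts using Δλ = λ_C(1 - cos θ):

For θ₁ = 31°:
Δλ₁ = 2.4263 × (1 - cos(31°))
Δλ₁ = 2.4263 × 0.1428
Δλ₁ = 0.3466 pm

For θ₂ = 126°:
Δλ₂ = 2.4263 × (1 - cos(126°))
Δλ₂ = 2.4263 × 1.5878
Δλ₂ = 3.8525 pm

The 126° angle produces the larger shift.
Ratio: 3.8525/0.3466 = 11.116

(Intermediate values are shown rounded; full precision is carried through to the final answer.)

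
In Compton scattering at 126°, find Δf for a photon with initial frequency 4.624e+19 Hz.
1.723e+19 Hz (decrease)

Convert frequency to wavelength (c = 299792458 m/s):
λ₀ = c/f₀ = 299792458/4.624e+19 = 6.4834009e-12 m = 6.4834 pm

Calculate Compton shift:
Δλ = λ_C(1 - cos(126°)) = 3.8525 pm

Final wavelength:
λ' = λ₀ + Δλ = 6.4834 + 3.8525 = 10.3359 pm

Final frequency:
f' = c/λ' = 299792458/1.0335861e-11 = 2.9005080e+19 Hz

Frequency shift (decrease):
Δf = f₀ - f' = 4.624e+19 - 2.9005080e+19 = 1.723e+19 Hz

(Intermediate values are shown rounded; full precision is carried through to the final answer.)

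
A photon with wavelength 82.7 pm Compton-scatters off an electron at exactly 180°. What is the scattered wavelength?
87.5526 pm

Using the Compton formula: λ' = λ + λ_C(1 − cos θ)

For θ = 180°, cos θ = -1 (exact) = -1.0000, so:
1 − cos 180° = 1 − (-1) = 2.0000

Δλ = λ_C × 2.0000 = 2.4263 × 2.0000 = 4.8526 pm

λ' = 82.7 + 4.8526 = 87.5526 pm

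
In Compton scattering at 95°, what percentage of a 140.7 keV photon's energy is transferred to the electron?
0.2304 (or 23.04%)

Calculate initial and final photon energies:

Initial: E₀ = 140.7 keV → λ₀ = 8.8120 pm
Compton shift: Δλ = 2.6378 pm
Final wavelength: λ' = 11.4497 pm
Final energy: E' = 108.2857 keV

Fractional energy loss:
(E₀ - E')/E₀ = (140.7000 - 108.2857)/140.7000
= 32.4143/140.7000
= 0.2304
= 23.04%

(Intermediate values are shown rounded; full precision is carried through to the final answer.)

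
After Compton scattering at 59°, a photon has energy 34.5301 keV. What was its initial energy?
35.7000 keV

Convert final energy to wavelength (hc ≈ 1239.842 keV·pm):
λ' = hc/E' = 1239.842 / 34.5301 = 35.9061 pm

Calculate the Compton shift:
Δλ = λ_C(1 - cos(59°))
Δλ = 2.4263 × (1 - cos(59°))
Δλ = 1.1767 pm

Initial wavelength:
λ = λ' - Δλ = 35.9061 - 1.1767 = 34.7295 pm

Initial energy:
E = hc/λ = 1239.842 / 34.7295 = 35.7000 keV

(Intermediate values are shown rounded; full precision is carried through to the final answer.)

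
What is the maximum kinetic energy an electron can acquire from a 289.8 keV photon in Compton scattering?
154.0145 keV

Maximum energy transfer occurs at θ = 180° (backscattering).

Initial photon: E₀ = 289.8 keV → λ₀ = 4.2783 pm

Maximum Compton shift (at 180°):
Δλ_max = 2λ_C = 2 × 2.4263 = 4.8526 pm

Final wavelength:
λ' = 4.2783 + 4.8526 = 9.1309 pm

Minimum photon energy (maximum energy to electron):
E'_min = hc/λ' = 135.7855 keV

Maximum electron kinetic energy:
K_max = E₀ - E'_min = 289.8000 - 135.7855 = 154.0145 keV

(Intermediate values are shown rounded; full precision is carried through to the final answer.)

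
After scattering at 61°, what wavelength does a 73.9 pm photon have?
75.1500 pm

Using the Compton scattering formula:
λ' = λ + Δλ = λ + λ_C(1 - cos θ)

Given:
- Initial wavelength λ = 73.9 pm
- Scattering angle θ = 61°
- Compton wavelength λ_C ≈ 2.4263 pm

Calculate the shift:
Δλ = 2.4263 × (1 - cos(61°))
Δλ = 2.4263 × 0.5152
Δλ = 1.2500 pm

Final wavelength:
λ' = 73.9 + 1.2500 = 75.1500 pm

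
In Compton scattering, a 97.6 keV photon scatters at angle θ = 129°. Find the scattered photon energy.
74.4358 keV

First convert energy to wavelength:
λ = hc/E, with hc ≈ 1239.842 keV·pm (i.e. 1239.842 eV·nm)

For E = 97.6 keV = 97600 eV:
λ = 1239.842 keV·pm / 97.6 keV
λ = 12.7033 pm

Calculate the Compton shift:
Δλ = λ_C(1 - cos(129°)) = 2.4263 × 1.6293
Δλ = 3.9532 pm

Final wavelength:
λ' = 12.7033 + 3.9532 = 16.6565 pm

Final energy:
E' = hc/λ' = 1239.842 / 16.6565 = 74.4358 keV

(Intermediate values are shown rounded; full precision is carried through to the final answer.)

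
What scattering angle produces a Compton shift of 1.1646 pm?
58.67°

From the Compton formula Δλ = λ_C(1 - cos θ), we can solve for θ:

cos θ = 1 - Δλ/λ_C

Given:
- Δλ = 1.1646 pm
- λ_C = h/(m_e·c) ≈ 2.42631024 pm

cos θ = 1 - 1.1646/2.42631024
cos θ = 1 - 0.479988
cos θ = 0.520012

θ = arccos(0.520012)
θ = 58.67°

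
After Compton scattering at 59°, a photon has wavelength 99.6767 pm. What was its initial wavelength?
98.5000 pm

From λ' = λ + Δλ, we have λ = λ' - Δλ

First calculate the Compton shift:
Δλ = λ_C(1 - cos θ)
Δλ = 2.4263 × (1 - cos(59°))
Δλ = 2.4263 × 0.4850
Δλ = 1.1767 pm

Initial wavelength:
λ = λ' - Δλ
λ = 99.6767 - 1.1767
λ = 98.5000 pm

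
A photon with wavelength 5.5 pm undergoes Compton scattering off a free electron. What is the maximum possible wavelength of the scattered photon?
10.3526 pm (at θ = 180°)

The Compton shift is Δλ = λ_C(1 − cos θ).

Since cos θ ranges from −1 to 1, the factor (1 − cos θ) ranges from 0 to 2; the maximum shift occurs at θ = 180° (backscattering):
Δλ_max = 2λ_C = 2 × 2.4263 pm = 4.8526 pm

Maximum scattered wavelength:
λ'_max = λ₀ + Δλ_max = 5.5 + 4.8526 = 10.3526 pm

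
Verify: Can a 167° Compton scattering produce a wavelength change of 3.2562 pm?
No, inconsistent

Calculate the expected shift for θ = 167°:

Δλ_expected = λ_C(1 - cos(167°))
Δλ_expected = 2.4263 × (1 - cos(167°))
Δλ_expected = 2.4263 × 1.9744
Δλ_expected = 4.7904 pm

Given shift: 3.2562 pm
Expected shift: 4.7904 pm
Difference: 1.5343 pm

The values do not match. The given shift corresponds to θ ≈ 110.0°, not 167°.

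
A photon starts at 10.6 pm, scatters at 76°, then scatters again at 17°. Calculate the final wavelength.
12.5454 pm

Apply Compton shift twice:

First scattering at θ₁ = 76°:
Δλ₁ = λ_C(1 - cos(76°))
Δλ₁ = 2.4263 × 0.7581
Δλ₁ = 1.8393 pm

After first scattering:
λ₁ = 10.6 + 1.8393 = 12.4393 pm

Second scattering at θ₂ = 17°:
Δλ₂ = λ_C(1 - cos(17°))
Δλ₂ = 2.4263 × 0.0437
Δλ₂ = 0.1060 pm

Final wavelength:
λ₂ = 12.4393 + 0.1060 = 12.5454 pm

Total shift: Δλ_total = 1.8393 + 0.1060 = 1.9454 pm

(Intermediate values are shown rounded; full precision is carried through to the final answer.)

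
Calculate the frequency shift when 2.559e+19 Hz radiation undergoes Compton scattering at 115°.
5.824e+18 Hz (decrease)

Convert frequency to wavelength (c = 299792458 m/s):
λ₀ = c/f₀ = 299792458/2.559e+19 = 1.1715219e-11 m = 11.7152 pm

Calculate Compton shift:
Δλ = λ_C(1 - cos(115°)) = 3.4517 pm

Final wavelength:
λ' = λ₀ + Δλ = 11.7152 + 3.4517 = 15.1669 pm

Final frequency:
f' = c/λ' = 299792458/1.5166932e-11 = 1.9766189e+19 Hz

Frequency shift (decrease):
Δf = f₀ - f' = 2.559e+19 - 1.9766189e+19 = 5.824e+18 Hz

(Intermediate values are shown rounded; full precision is carried through to the final answer.)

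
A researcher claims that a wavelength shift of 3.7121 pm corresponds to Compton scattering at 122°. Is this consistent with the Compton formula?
Yes, consistent

Calculate the expected shift for θ = 122°:

Δλ_expected = λ_C(1 - cos(122°))
Δλ_expected = 2.4263 × (1 - cos(122°))
Δλ_expected = 2.4263 × 1.5299
Δλ_expected = 3.7121 pm

Given shift: 3.7121 pm
Expected shift: 3.7121 pm
Difference: 0.0000 pm

The values match. This is consistent with Compton scattering at the stated angle.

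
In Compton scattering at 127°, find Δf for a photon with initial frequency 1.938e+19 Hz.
3.891e+18 Hz (decrease)

Convert frequency to wavelength (c = 299792458 m/s):
λ₀ = c/f₀ = 299792458/1.938e+19 = 1.5469167e-11 m = 15.4692 pm

Calculate Compton shift:
Δλ = λ_C(1 - cos(127°)) = 3.8865 pm

Final wavelength:
λ' = λ₀ + Δλ = 15.4692 + 3.8865 = 19.3557 pm

Final frequency:
f' = c/λ' = 299792458/1.9355667e-11 = 1.5488614e+19 Hz

Frequency shift (decrease):
Δf = f₀ - f' = 1.938e+19 - 1.5488614e+19 = 3.891e+18 Hz

(Intermediate values are shown rounded; full precision is carried through to the final answer.)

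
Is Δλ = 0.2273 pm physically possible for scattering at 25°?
Yes, consistent

Calculate the expected shift for θ = 25°:

Δλ_expected = λ_C(1 - cos(25°))
Δλ_expected = 2.4263 × (1 - cos(25°))
Δλ_expected = 2.4263 × 0.0937
Δλ_expected = 0.2273 pm

Given shift: 0.2273 pm
Expected shift: 0.2273 pm
Difference: 0.0000 pm

The values match. This is consistent with Compton scattering at the stated angle.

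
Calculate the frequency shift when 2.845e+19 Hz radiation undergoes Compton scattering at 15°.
2.215e+17 Hz (decrease)

Convert frequency to wavelength (c = 299792458 m/s):
λ₀ = c/f₀ = 299792458/2.845e+19 = 1.0537520e-11 m = 10.5375 pm

Calculate Compton shift:
Δλ = λ_C(1 - cos(15°)) = 0.0827 pm

Final wavelength:
λ' = λ₀ + Δλ = 10.5375 + 0.0827 = 10.6202 pm

Final frequency:
f' = c/λ' = 299792458/1.0620195e-11 = 2.8228527e+19 Hz

Frequency shift (decrease):
Δf = f₀ - f' = 2.845e+19 - 2.8228527e+19 = 2.215e+17 Hz

(Intermediate values are shown rounded; full precision is carried through to the final answer.)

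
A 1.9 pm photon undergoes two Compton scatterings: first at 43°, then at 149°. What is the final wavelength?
7.0579 pm

Apply Compton shift twice:

First scattering at θ₁ = 43°:
Δλ₁ = λ_C(1 - cos(43°))
Δλ₁ = 2.4263 × 0.2686
Δλ₁ = 0.6518 pm

After first scattering:
λ₁ = 1.9 + 0.6518 = 2.5518 pm

Second scattering at θ₂ = 149°:
Δλ₂ = λ_C(1 - cos(149°))
Δλ₂ = 2.4263 × 1.8572
Δλ₂ = 4.5061 pm

Final wavelength:
λ₂ = 2.5518 + 4.5061 = 7.0579 pm

Total shift: Δλ_total = 0.6518 + 4.5061 = 5.1579 pm

(Intermediate values are shown rounded; full precision is carried through to the final answer.)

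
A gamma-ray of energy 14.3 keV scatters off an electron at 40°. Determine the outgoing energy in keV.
14.2070 keV

First convert energy to wavelength:
λ = hc/E, with hc ≈ 1239.842 keV·pm (i.e. 1239.842 eV·nm)

For E = 14.3 keV = 14300 eV:
λ = 1239.842 keV·pm / 14.3 keV
λ = 86.7022 pm

Calculate the Compton shift:
Δλ = λ_C(1 - cos(40°)) = 2.4263 × 0.2340
Δλ = 0.5676 pm

Final wavelength:
λ' = 86.7022 + 0.5676 = 87.2699 pm

Final energy:
E' = hc/λ' = 1239.842 / 87.2699 = 14.2070 keV

(Intermediate values are shown rounded; full precision is carried through to the final answer.)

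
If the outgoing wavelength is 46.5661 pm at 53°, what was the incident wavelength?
45.6000 pm

From λ' = λ + Δλ, we have λ = λ' - Δλ

First calculate the Compton shift:
Δλ = λ_C(1 - cos θ)
Δλ = 2.4263 × (1 - cos(53°))
Δλ = 2.4263 × 0.3982
Δλ = 0.9661 pm

Initial wavelength:
λ = λ' - Δλ
λ = 46.5661 - 0.9661
λ = 45.6000 pm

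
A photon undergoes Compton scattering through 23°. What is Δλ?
0.1929 pm

Using the Compton scattering formula:
Δλ = λ_C(1 - cos θ)

where λ_C = h/(m_e·c) ≈ 2.4263 pm is the Compton wavelength of an electron.

For θ = 23°:
cos(23°) = 0.9205
1 - cos(23°) = 0.0795

Δλ = 2.4263 × 0.0795
Δλ = 0.1929 pm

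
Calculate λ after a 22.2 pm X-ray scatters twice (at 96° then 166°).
29.6605 pm

Apply Compton shift twice:

First scattering at θ₁ = 96°:
Δλ₁ = λ_C(1 - cos(96°))
Δλ₁ = 2.4263 × 1.1045
Δλ₁ = 2.6799 pm

After first scattering:
λ₁ = 22.2 + 2.6799 = 24.8799 pm

Second scattering at θ₂ = 166°:
Δλ₂ = λ_C(1 - cos(166°))
Δλ₂ = 2.4263 × 1.9703
Δλ₂ = 4.7805 pm

Final wavelength:
λ₂ = 24.8799 + 4.7805 = 29.6605 pm

Total shift: Δλ_total = 2.6799 + 4.7805 = 7.4605 pm

(Intermediate values are shown rounded; full precision is carried through to the final answer.)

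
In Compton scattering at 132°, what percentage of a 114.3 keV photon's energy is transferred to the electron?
0.2719 (or 27.19%)

Calculate initial and final photon energies:

Initial: E₀ = 114.3 keV → λ₀ = 10.8473 pm
Compton shift: Δλ = 4.0498 pm
Final wavelength: λ' = 14.8971 pm
Final energy: E' = 83.2271 keV

Fractional energy loss:
(E₀ - E')/E₀ = (114.3000 - 83.2271)/114.3000
= 31.0729/114.3000
= 0.2719
= 27.19%

(Intermediate values are shown rounded; full precision is carried through to the final answer.)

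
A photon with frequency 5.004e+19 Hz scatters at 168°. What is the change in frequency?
2.226e+19 Hz (decrease)

Convert frequency to wavelength (c = 299792458 m/s):
λ₀ = c/f₀ = 299792458/5.004e+19 = 5.9910563e-12 m = 5.9911 pm

Calculate Compton shift:
Δλ = λ_C(1 - cos(168°)) = 4.7996 pm

Final wavelength:
λ' = λ₀ + Δλ = 5.9911 + 4.7996 = 10.7907 pm

Final frequency:
f' = c/λ' = 299792458/1.0790656e-11 = 2.7782598e+19 Hz

Frequency shift (decrease):
Δf = f₀ - f' = 5.004e+19 - 2.7782598e+19 = 2.226e+19 Hz

(Intermediate values are shown rounded; full precision is carried through to the final answer.)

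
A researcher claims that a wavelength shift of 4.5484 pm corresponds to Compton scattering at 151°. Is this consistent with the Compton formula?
Yes, consistent

Calculate the expected shift for θ = 151°:

Δλ_expected = λ_C(1 - cos(151°))
Δλ_expected = 2.4263 × (1 - cos(151°))
Δλ_expected = 2.4263 × 1.8746
Δλ_expected = 4.5484 pm

Given shift: 4.5484 pm
Expected shift: 4.5484 pm
Difference: 0.0000 pm

The values match. This is consistent with Compton scattering at the stated angle.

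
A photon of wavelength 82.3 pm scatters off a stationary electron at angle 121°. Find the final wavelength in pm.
85.9760 pm

Using the Compton scattering formula:
λ' = λ + Δλ = λ + λ_C(1 - cos θ)

Given:
- Initial wavelength λ = 82.3 pm
- Scattering angle θ = 121°
- Compton wavelength λ_C ≈ 2.4263 pm

Calculate the shift:
Δλ = 2.4263 × (1 - cos(121°))
Δλ = 2.4263 × 1.5150
Δλ = 3.6760 pm

Final wavelength:
λ' = 82.3 + 3.6760 = 85.9760 pm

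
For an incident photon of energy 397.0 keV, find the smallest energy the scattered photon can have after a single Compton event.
155.4534 keV (at θ = 180°)

The scattered photon has minimum energy when its wavelength is maximum, i.e., when the Compton shift Δλ = λ_C(1 − cos θ) is maximum. This occurs at θ = 180° (backscattering), giving Δλ_max = 2λ_C = 4.8526 pm.

Initial wavelength: λ₀ = hc/E₀ = 3.1230 pm
Maximum final wavelength: λ'_max = λ₀ + 2λ_C = 3.1230 + 4.8526 = 7.9756 pm
Minimum final energy: E'_min = hc/λ'_max = 155.4534 keV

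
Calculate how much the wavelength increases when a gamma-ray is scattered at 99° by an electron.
2.8059 pm

Using the Compton scattering formula:
Δλ = λ_C(1 - cos θ)

where λ_C = h/(m_e·c) ≈ 2.4263 pm is the Compton wavelength of an electron.

For θ = 99°:
cos(99°) = -0.1564
1 - cos(99°) = 1.1564

Δλ = 2.4263 × 1.1564
Δλ = 2.8059 pm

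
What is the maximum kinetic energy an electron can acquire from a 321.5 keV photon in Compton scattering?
179.1375 keV

Maximum energy transfer occurs at θ = 180° (backscattering).

Initial photon: E₀ = 321.5 keV → λ₀ = 3.8564 pm

Maximum Compton shift (at 180°):
Δλ_max = 2λ_C = 2 × 2.4263 = 4.8526 pm

Final wavelength:
λ' = 3.8564 + 4.8526 = 8.7090 pm

Minimum photon energy (maximum energy to electron):
E'_min = hc/λ' = 142.3625 keV

Maximum electron kinetic energy:
K_max = E₀ - E'_min = 321.5000 - 142.3625 = 179.1375 keV

(Intermediate values are shown rounded; full precision is carried through to the final answer.)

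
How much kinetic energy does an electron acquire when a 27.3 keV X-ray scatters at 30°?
0.1940 keV

By energy conservation: K_e = E_initial - E_final

First find the scattered photon energy:
Initial wavelength: λ = hc/E = 45.4155 pm
Compton shift: Δλ = λ_C(1 - cos(30°)) = 0.3251 pm
Final wavelength: λ' = 45.4155 + 0.3251 = 45.7405 pm
Final photon energy: E' = hc/λ' = 27.1060 keV

Electron kinetic energy:
K_e = E - E' = 27.3000 - 27.1060 = 0.1940 keV

(Intermediate values are shown rounded; full precision is carried through to the final answer.)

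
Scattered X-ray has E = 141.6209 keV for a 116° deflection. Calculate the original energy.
235.5001 keV

Convert final energy to wavelength (hc ≈ 1239.842 keV·pm):
λ' = hc/E' = 1239.842 / 141.6209 = 8.7547 pm

Calculate the Compton shift:
Δλ = λ_C(1 - cos(116°))
Δλ = 2.4263 × (1 - cos(116°))
Δλ = 3.4899 pm

Initial wavelength:
λ = λ' - Δλ = 8.7547 - 3.4899 = 5.2647 pm

Initial energy:
E = hc/λ = 1239.842 / 5.2647 = 235.5001 keV

(Intermediate values are shown rounded; full precision is carried through to the final answer.)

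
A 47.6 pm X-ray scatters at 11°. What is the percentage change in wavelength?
0.0937%

Calculate the Compton shift:
Δλ = λ_C(1 - cos(11°))
Δλ = 2.4263 × (1 - cos(11°))
Δλ = 2.4263 × 0.0184
Δλ = 0.0446 pm

Percentage change:
(Δλ/λ₀) × 100 = (0.0446/47.6) × 100
= 0.0937%

(Intermediate values are shown rounded; full precision is carried through to the final answer.)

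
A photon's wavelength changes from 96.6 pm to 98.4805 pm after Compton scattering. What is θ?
77.00°

First find the wavelength shift:
Δλ = λ' - λ = 98.4805 - 96.6 = 1.8805 pm

Using Δλ = λ_C(1 - cos θ), with λ_C = h/(m_e·c) ≈ 2.42631024 pm:
cos θ = 1 - Δλ/λ_C
cos θ = 1 - 1.8805/2.42631024
cos θ = 0.224955

θ = arccos(0.224955)
θ = 77.00°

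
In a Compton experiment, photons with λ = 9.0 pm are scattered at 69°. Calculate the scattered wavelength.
10.5568 pm

Using the Compton scattering formula:
λ' = λ + Δλ = λ + λ_C(1 - cos θ)

Given:
- Initial wavelength λ = 9.0 pm
- Scattering angle θ = 69°
- Compton wavelength λ_C ≈ 2.4263 pm

Calculate the shift:
Δλ = 2.4263 × (1 - cos(69°))
Δλ = 2.4263 × 0.6416
Δλ = 1.5568 pm

Final wavelength:
λ' = 9.0 + 1.5568 = 10.5568 pm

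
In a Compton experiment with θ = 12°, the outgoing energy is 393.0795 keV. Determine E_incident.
399.8000 keV

Convert final energy to wavelength (hc ≈ 1239.842 keV·pm):
λ' = hc/E' = 1239.842 / 393.0795 = 3.1542 pm

Calculate the Compton shift:
Δλ = λ_C(1 - cos(12°))
Δλ = 2.4263 × (1 - cos(12°))
Δλ = 0.0530 pm

Initial wavelength:
λ = λ' - Δλ = 3.1542 - 0.0530 = 3.1012 pm

Initial energy:
E = hc/λ = 1239.842 / 3.1012 = 399.8000 keV

(Intermediate values are shown rounded; full precision is carried through to the final answer.)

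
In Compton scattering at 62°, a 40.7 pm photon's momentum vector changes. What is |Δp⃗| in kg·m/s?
1.6518e-23 kg·m/s

Photon momentum magnitude is p = h/λ.

Initial momentum:
p₀ = h/λ = 6.6261e-34/4.0700e-11 = 1.6280e-23 kg·m/s

After scattering:
λ' = λ + Δλ = 40.7 + 1.2872 = 41.9872 pm
p' = h/λ' = 6.6261e-34/4.1987e-11 = 1.5781e-23 kg·m/s

Momentum is a vector; the scattered photon's direction makes angle θ = 62° with the incident direction. The magnitude of the vector change Δp⃗ = p⃗₀ − p⃗' is found from the law of cosines:
|Δp⃗|² = p₀² + p'² − 2p₀p'cos θ
|Δp⃗|² = (1.6280e-23)² + (1.5781e-23)² − 2·1.6280e-23·1.5781e-23·cos(62°)
|Δp⃗| = 1.6518e-23 kg·m/s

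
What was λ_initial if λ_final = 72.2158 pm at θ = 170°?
67.4000 pm

From λ' = λ + Δλ, we have λ = λ' - Δλ

First calculate the Compton shift:
Δλ = λ_C(1 - cos θ)
Δλ = 2.4263 × (1 - cos(170°))
Δλ = 2.4263 × 1.9848
Δλ = 4.8158 pm

Initial wavelength:
λ = λ' - Δλ
λ = 72.2158 - 4.8158
λ = 67.4000 pm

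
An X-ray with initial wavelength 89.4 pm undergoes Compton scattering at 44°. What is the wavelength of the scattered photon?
90.0810 pm

Using the Compton scattering formula:
λ' = λ + Δλ = λ + λ_C(1 - cos θ)

Given:
- Initial wavelength λ = 89.4 pm
- Scattering angle θ = 44°
- Compton wavelength λ_C ≈ 2.4263 pm

Calculate the shift:
Δλ = 2.4263 × (1 - cos(44°))
Δλ = 2.4263 × 0.2807
Δλ = 0.6810 pm

Final wavelength:
λ' = 89.4 + 0.6810 = 90.0810 pm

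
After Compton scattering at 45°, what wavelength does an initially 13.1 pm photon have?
13.8106 pm

Using the Compton formula: λ' = λ + λ_C(1 − cos θ)

For θ = 45°, cos θ = √2/2 (exact) ≈ 0.7071, so:
1 − cos 45° = 1 − (√2/2) ≈ 0.2929

Δλ = λ_C × 0.2929 = 2.4263 × 0.2929 = 0.7106 pm

λ' = 13.1 + 0.7106 = 13.8106 pm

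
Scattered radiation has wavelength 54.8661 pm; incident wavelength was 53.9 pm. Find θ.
53.00°

First find the wavelength shift:
Δλ = λ' - λ = 54.8661 - 53.9 = 0.9661 pm

Using Δλ = λ_C(1 - cos θ), with λ_C = h/(m_e·c) ≈ 2.42631024 pm:
cos θ = 1 - Δλ/λ_C
cos θ = 1 - 0.9661/2.42631024
cos θ = 0.601823

θ = arccos(0.601823)
θ = 53.00°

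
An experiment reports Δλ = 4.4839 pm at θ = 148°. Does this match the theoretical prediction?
Yes, consistent

Calculate the expected shift for θ = 148°:

Δλ_expected = λ_C(1 - cos(148°))
Δλ_expected = 2.4263 × (1 - cos(148°))
Δλ_expected = 2.4263 × 1.8480
Δλ_expected = 4.4839 pm

Given shift: 4.4839 pm
Expected shift: 4.4839 pm
Difference: 0.0000 pm

The values match. This is consistent with Compton scattering at the stated angle.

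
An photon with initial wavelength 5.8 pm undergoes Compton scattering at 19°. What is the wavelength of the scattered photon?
5.9322 pm

Using the Compton scattering formula:
λ' = λ + Δλ = λ + λ_C(1 - cos θ)

Given:
- Initial wavelength λ = 5.8 pm
- Scattering angle θ = 19°
- Compton wavelength λ_C ≈ 2.4263 pm

Calculate the shift:
Δλ = 2.4263 × (1 - cos(19°))
Δλ = 2.4263 × 0.0545
Δλ = 0.1322 pm

Final wavelength:
λ' = 5.8 + 0.1322 = 5.9322 pm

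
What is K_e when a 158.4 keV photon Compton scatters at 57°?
19.5931 keV

By energy conservation: K_e = E_initial - E_final

First find the scattered photon energy:
Initial wavelength: λ = hc/E = 7.8273 pm
Compton shift: Δλ = λ_C(1 - cos(57°)) = 1.1048 pm
Final wavelength: λ' = 7.8273 + 1.1048 = 8.9321 pm
Final photon energy: E' = hc/λ' = 138.8069 keV

Electron kinetic energy:
K_e = E - E' = 158.4000 - 138.8069 = 19.5931 keV

(Intermediate values are shown rounded; full precision is carried through to the final answer.)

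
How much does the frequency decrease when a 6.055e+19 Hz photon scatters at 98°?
2.169e+19 Hz (decrease)

Convert frequency to wavelength (c = 299792458 m/s):
λ₀ = c/f₀ = 299792458/6.055e+19 = 4.9511554e-12 m = 4.9512 pm

Calculate Compton shift:
Δλ = λ_C(1 - cos(98°)) = 2.7640 pm

Final wavelength:
λ' = λ₀ + Δλ = 4.9512 + 2.7640 = 7.7151 pm

Final frequency:
f' = c/λ' = 299792458/7.7151427e-12 = 3.8857668e+19 Hz

Frequency shift (decrease):
Δf = f₀ - f' = 6.055e+19 - 3.8857668e+19 = 2.169e+19 Hz

(Intermediate values are shown rounded; full precision is carried through to the final answer.)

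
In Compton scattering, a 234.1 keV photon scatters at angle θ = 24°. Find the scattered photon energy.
225.1813 keV

First convert energy to wavelength:
λ = hc/E, with hc ≈ 1239.842 keV·pm (i.e. 1239.842 eV·nm)

For E = 234.1 keV = 234100 eV:
λ = 1239.842 keV·pm / 234.1 keV
λ = 5.2962 pm

Calculate the Compton shift:
Δλ = λ_C(1 - cos(24°)) = 2.4263 × 0.0865
Δλ = 0.2098 pm

Final wavelength:
λ' = 5.2962 + 0.2098 = 5.5060 pm

Final energy:
E' = hc/λ' = 1239.842 / 5.5060 = 225.1813 keV

(Intermediate values are shown rounded; full precision is carried through to the final answer.)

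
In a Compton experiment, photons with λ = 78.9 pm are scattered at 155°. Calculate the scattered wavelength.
83.5253 pm

Using the Compton scattering formula:
λ' = λ + Δλ = λ + λ_C(1 - cos θ)

Given:
- Initial wavelength λ = 78.9 pm
- Scattering angle θ = 155°
- Compton wavelength λ_C ≈ 2.4263 pm

Calculate the shift:
Δλ = 2.4263 × (1 - cos(155°))
Δλ = 2.4263 × 1.9063
Δλ = 4.6253 pm

Final wavelength:
λ' = 78.9 + 4.6253 = 83.5253 pm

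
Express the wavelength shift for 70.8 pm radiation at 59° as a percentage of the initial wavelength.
1.6620%

Calculate the Compton shift:
Δλ = λ_C(1 - cos(59°))
Δλ = 2.4263 × (1 - cos(59°))
Δλ = 2.4263 × 0.4850
Δλ = 1.1767 pm

Percentage change:
(Δλ/λ₀) × 100 = (1.1767/70.8) × 100
= 1.6620%

(Intermediate values are shown rounded; full precision is carried through to the final answer.)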